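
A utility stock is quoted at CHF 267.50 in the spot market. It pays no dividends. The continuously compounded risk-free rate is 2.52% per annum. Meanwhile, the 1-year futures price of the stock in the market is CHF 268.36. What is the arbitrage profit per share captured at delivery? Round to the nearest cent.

CHF 5.97 per share

Fair futures: F* = S·e^(carry·T), with carry = r = 0.0252
F* = 267.50 · e^(0.0252 × 1) = 267.50 · e^0.025200 = 267.50 × 1.025520 = CHF 274.3266
Market CHF 268.36 < fair CHF 274.3266: forward underpriced → reverse cash-and-carry (short spot, go long the forward).
At maturity, profit = |F_mkt − F*| = |268.36 − 274.3266| = CHF 5.97 per share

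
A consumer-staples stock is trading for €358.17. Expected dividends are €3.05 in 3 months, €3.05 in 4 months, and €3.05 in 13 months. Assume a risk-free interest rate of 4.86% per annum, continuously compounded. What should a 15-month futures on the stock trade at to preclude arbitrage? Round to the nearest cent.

€371.14

PV(dividends) I = 3.05·e^(−0.0486·3/12) + 3.05·e^(−0.0486·4/12) + 3.05·e^(−0.0486·13/12)
I = 3.0132 + 3.0010 + 2.8936 = 8.9078
F = (S − I)·e^(rT) = (358.17 − 8.9078) · e^(0.0486·15/12)
= 349.2622 · e^0.060750 = 349.2622 × 1.062633 = €371.14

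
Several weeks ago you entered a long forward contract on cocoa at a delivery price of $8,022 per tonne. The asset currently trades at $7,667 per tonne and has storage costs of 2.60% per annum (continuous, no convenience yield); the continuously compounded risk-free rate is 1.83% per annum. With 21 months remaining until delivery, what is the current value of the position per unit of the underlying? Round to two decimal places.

$254.74 per tonne

Current fair forward for the remaining 21 months: F = S·e^((r + u)·T), (r + u) = 0.0183 + 0.0260 = 0.0443
F = 7667 · e^(0.0443 × 21/12) = 7667 × 1.08060925 = 8285.0311
Value of long forward = (F − K)·e^(−rT) = (8285.0311 − 8022) · e^(−0.0183·21/12)
= 263.0311 × 0.96848237 = 254.74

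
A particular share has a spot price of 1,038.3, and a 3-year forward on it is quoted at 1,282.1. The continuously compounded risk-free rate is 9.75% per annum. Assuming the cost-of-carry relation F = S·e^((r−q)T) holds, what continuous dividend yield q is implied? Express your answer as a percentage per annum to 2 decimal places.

From F = S·e^((r−q)T): (r − q) = ln(F/S)/T
ln(1282.1/1038.3) = ln(1.234807) = 0.210915
(r − q) = 0.210915 / (3) = 0.070305
q = r − ln(F/S)/T = 0.0975 − 0.070305 = 0.027195
q = 2.72%

2.72%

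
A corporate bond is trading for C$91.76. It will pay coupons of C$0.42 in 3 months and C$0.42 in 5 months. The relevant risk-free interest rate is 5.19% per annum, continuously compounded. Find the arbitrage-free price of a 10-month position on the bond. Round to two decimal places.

PV(coupons) I = 0.42·e^(−0.0519·3/12) + 0.42·e^(−0.0519·5/12)
I = 0.4146 + 0.4110 = 0.8256
F = (S − I)·e^(rT) = (91.76 − 0.8256) · e^(0.0519·10/12)
= 90.9344 · e^0.043250 = 90.9344 × 1.044199 = C$94.95

C$94.95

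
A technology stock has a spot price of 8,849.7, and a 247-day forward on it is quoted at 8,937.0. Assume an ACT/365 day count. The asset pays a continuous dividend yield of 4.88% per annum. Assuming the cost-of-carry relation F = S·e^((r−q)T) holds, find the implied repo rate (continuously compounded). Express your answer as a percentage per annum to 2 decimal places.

6.33%

From F = S·e^((r−q)T): (r − q) = ln(F/S)/T
ln(8937.0/8849.7) = ln(1.009865) = 0.009817
(r − q) = 0.009817 / (247/365) = 0.014507
r = ln(F/S)/T + q = 0.014507 + 0.0488 = 0.063307
r = 6.33%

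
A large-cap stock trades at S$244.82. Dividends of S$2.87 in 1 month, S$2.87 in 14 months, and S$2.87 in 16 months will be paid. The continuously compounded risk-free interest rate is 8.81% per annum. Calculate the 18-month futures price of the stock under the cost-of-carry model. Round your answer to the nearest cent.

PV(dividends) I = 2.87·e^(−0.0881·1/12) + 2.87·e^(−0.0881·14/12) + 2.87·e^(−0.0881·16/12)
I = 2.8490 + 2.5897 + 2.5519 = 7.9906
F = (S − I)·e^(rT) = (244.82 − 7.9906) · e^(0.0881·18/12)
= 236.8294 · e^0.132150 = 236.8294 × 1.141279 = S$270.29

S$270.29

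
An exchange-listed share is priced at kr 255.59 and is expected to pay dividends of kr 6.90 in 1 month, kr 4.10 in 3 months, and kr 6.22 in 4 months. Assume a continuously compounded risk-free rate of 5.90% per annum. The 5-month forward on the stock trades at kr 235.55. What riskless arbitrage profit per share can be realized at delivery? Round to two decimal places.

kr 8.97 per share

PV(dividends) I = 6.90·e^(−0.0590·1/12) + 4.10·e^(−0.0590·3/12) + 6.22·e^(−0.0590·4/12) = 17.0050
Fair forward F* = (S − I)·e^(rT) = (255.59 − 17.0050)·e^0.024583 = 238.5850 × 1.024888 = 244.5229
Market kr 235.55 < fair 244.5229: forward underpriced → reverse cash-and-carry (short the stock, invest proceeds at r, pay the dividends, go long the forward).
Profit at T = |F_mkt − F*| = |235.55 − 244.5229| = kr 8.97 per share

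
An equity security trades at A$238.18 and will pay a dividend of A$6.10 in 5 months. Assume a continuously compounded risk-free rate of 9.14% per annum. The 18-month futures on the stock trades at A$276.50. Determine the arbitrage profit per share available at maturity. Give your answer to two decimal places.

A$10.06 per share

PV(dividends) I = 6.10·e^(−0.0914·5/12) = 5.8721
Fair futures F* = (S − I)·e^(rT) = (238.18 − 5.8721)·e^0.137100 = 232.3079 × 1.146943 = 266.4439
Market A$276.50 > fair 266.4439: forward overpriced → cash-and-carry (borrow at r, buy the stock and collect the dividends, short the forward).
Profit at T = |F_mkt − F*| = |276.50 − 266.4439| = A$10.06 per share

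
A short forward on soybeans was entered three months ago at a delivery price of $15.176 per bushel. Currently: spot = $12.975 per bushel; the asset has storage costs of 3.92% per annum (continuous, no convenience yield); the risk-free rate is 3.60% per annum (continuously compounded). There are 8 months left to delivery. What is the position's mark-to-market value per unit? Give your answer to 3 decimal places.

$1.498 per bushel

Current fair forward for the remaining 8 months: F = S·e^((r + u)·T), (r + u) = 0.0360 + 0.0392 = 0.0752
F = 12.975 · e^(0.0752 × 8/12) = 12.975 × 1.051411 = 13.6421
Value of long forward = (F − K)·e^(−rT) = (13.6421 − 15.176) · e^(−0.0360·8/12)
= -1.5339 × 0.976286 = -1.498
Short position value = −(long value) = $1.498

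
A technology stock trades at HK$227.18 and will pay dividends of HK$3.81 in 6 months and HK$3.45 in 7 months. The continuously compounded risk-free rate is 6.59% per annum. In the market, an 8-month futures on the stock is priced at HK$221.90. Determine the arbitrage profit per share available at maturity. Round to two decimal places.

PV(dividends) I = 3.81·e^(−0.0659·6/12) + 3.45·e^(−0.0659·7/12) = 7.0064
Fair futures F* = (S − I)·e^(rT) = (227.18 − 7.0064)·e^0.043933 = 220.1736 × 1.044912 = 230.0620
Market HK$221.90 < fair 230.0620: forward underpriced → reverse cash-and-carry (short the stock, invest proceeds at r, pay the dividends, go long the forward).
Profit at T = |F_mkt − F*| = |221.90 − 230.0620| = HK$8.16 per share

HK$8.16 per share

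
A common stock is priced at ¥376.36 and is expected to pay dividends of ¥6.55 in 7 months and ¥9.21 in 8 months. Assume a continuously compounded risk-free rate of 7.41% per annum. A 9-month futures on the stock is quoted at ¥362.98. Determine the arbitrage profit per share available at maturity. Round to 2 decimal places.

PV(dividends) I = 6.55·e^(−0.0741·7/12) + 9.21·e^(−0.0741·8/12) = 15.0390
Fair futures F* = (S − I)·e^(rT) = (376.36 − 15.0390)·e^0.055575 = 361.3210 × 1.057148 = 381.9698
Market ¥362.98 < fair 381.9698: forward underpriced → reverse cash-and-carry (short the stock, invest proceeds at r, pay the dividends, go long the forward).
Profit at T = |F_mkt − F*| = |362.98 − 381.9698| = ¥18.99 per share

¥18.99 per share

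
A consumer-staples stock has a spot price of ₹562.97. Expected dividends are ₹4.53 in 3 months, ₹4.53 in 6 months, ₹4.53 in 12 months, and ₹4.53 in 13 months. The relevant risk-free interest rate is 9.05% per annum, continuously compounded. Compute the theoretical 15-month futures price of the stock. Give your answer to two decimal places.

₹611.36

PV(dividends) I = 4.53·e^(−0.0905·3/12) + 4.53·e^(−0.0905·6/12) + 4.53·e^(−0.0905·12/12) + 4.53·e^(−0.0905·13/12)
I = 4.4287 + 4.3296 + 4.1380 + 4.1069 = 17.0032
F = (S − I)·e^(rT) = (562.97 − 17.0032) · e^(0.0905·15/12)
= 545.9668 · e^0.113125 = 545.9668 × 1.119772 = ₹611.36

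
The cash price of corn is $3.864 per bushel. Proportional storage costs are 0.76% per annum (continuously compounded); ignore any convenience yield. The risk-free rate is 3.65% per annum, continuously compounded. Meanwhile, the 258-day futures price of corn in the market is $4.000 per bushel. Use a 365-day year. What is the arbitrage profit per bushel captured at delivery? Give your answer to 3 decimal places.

$0.014 per bushel

Fair futures: F* = S·e^(carry·T), with carry = (r + u) = 0.0365 + 0.0076 = 0.0441
F* = 3.864 · e^(0.0441 × 258/365) = 3.864 · e^0.031172 = 3.864 × 1.031663 = $3.9863
Market $4.000 > fair $3.9863: forward overpriced → cash-and-carry (buy spot, short the forward).
At maturity, profit = |F_mkt − F*| = |4.000 − 3.9863| = $0.014 per bushel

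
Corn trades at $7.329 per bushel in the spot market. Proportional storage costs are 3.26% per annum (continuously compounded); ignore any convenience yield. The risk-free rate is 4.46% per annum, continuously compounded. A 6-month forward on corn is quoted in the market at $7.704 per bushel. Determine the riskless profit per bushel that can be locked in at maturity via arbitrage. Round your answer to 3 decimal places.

Fair forward: F* = S·e^(carry·T), with carry = (r + u) = 0.0446 + 0.0326 = 0.0772
F* = 7.329 · e^(0.0772 × 6/12) = 7.329 · e^0.038600 = 7.329 × 1.039355 = $7.6174
Market $7.704 > fair $7.6174: forward overpriced → cash-and-carry (buy spot, short the forward).
At maturity, profit = |F_mkt − F*| = |7.704 − 7.6174| = $0.087 per bushel

$0.087 per bushel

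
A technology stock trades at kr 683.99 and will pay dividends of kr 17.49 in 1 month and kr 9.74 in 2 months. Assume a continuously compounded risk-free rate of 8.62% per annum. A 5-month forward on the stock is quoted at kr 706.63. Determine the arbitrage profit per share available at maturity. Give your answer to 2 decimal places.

PV(dividends) I = 17.49·e^(−0.0862·1/12) + 9.74·e^(−0.0862·2/12) = 26.9659
Fair forward F* = (S − I)·e^(rT) = (683.99 − 26.9659)·e^0.035917 = 657.0241 × 1.036570 = 681.0515
Market kr 706.63 > fair 681.0515: forward overpriced → cash-and-carry (borrow at r, buy the stock and collect the dividends, short the forward).
Profit at T = |F_mkt − F*| = |706.63 − 681.0515| = kr 25.58 per share

kr 25.58 per share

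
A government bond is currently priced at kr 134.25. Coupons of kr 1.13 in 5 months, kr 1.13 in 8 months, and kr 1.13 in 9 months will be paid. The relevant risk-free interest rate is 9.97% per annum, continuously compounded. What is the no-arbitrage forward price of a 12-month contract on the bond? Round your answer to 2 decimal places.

PV(coupons) I = 1.13·e^(−0.0997·5/12) + 1.13·e^(−0.0997·8/12) + 1.13·e^(−0.0997·9/12)
I = 1.0840 + 1.0573 + 1.0486 = 3.1899
F = (S − I)·e^(rT) = (134.25 − 3.1899) · e^(0.0997·12/12)
= 131.0601 · e^0.099700 = 131.0601 × 1.104839 = kr 144.80

kr 144.80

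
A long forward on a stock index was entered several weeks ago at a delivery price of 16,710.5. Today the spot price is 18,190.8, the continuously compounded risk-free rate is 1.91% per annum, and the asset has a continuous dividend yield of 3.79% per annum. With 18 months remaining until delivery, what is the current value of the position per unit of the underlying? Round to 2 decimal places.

946.96

Current fair forward for the remaining 18 months: F = S·e^((r − q)·T), (r − q) = 0.0191 − 0.0379 = -0.0188
F = 18190.8 · e^(-0.0188 × 18/12) = 18190.8 × 0.97219391 = 17684.9850
Value of long forward = (F − K)·e^(−rT) = (17684.9850 − 16710.5) · e^(−0.0191·18/12)
= 974.4850 × 0.97175652 = 946.96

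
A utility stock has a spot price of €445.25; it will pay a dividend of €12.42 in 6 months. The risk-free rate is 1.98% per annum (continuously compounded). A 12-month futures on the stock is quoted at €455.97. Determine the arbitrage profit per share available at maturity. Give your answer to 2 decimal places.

PV(dividends) I = 12.42·e^(−0.0198·6/12) = 12.2976
Fair futures F* = (S − I)·e^(rT) = (445.25 − 12.2976)·e^0.019800 = 432.9524 × 1.019997 = 441.6101
Market €455.97 > fair 441.6101: forward overpriced → cash-and-carry (borrow at r, buy the stock and collect the dividends, short the forward).
Profit at T = |F_mkt − F*| = |455.97 − 441.6101| = €14.36 per share

€14.36 per share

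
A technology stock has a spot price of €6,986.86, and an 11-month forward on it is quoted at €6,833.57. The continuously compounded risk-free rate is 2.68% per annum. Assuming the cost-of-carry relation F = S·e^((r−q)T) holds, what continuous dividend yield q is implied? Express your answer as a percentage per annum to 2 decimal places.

From F = S·e^((r−q)T): (r − q) = ln(F/S)/T
ln(6833.57/6986.86) = ln(0.978060) = -0.022184
(r − q) = -0.022184 / (11/12) = -0.024201
q = r − ln(F/S)/T = 0.0268 + 0.024201 = 0.051001
q = 5.10%

5.10%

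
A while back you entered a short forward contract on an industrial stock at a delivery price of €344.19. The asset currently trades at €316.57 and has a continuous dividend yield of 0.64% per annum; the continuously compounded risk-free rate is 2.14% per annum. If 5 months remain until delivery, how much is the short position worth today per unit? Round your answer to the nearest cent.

€25.41

Current fair forward for the remaining 5 months: F = S·e^((r − q)·T), (r − q) = 0.0214 − 0.0064 = 0.0150
F = 316.57 · e^(0.0150 × 5/12) = 316.57 × 1.006270 = 318.5549
Value of long forward = (F − K)·e^(−rT) = (318.5549 − 344.19) · e^(−0.0214·5/12)
= -25.6351 × 0.991123 = -25.41
Short position value = −(long value) = €25.41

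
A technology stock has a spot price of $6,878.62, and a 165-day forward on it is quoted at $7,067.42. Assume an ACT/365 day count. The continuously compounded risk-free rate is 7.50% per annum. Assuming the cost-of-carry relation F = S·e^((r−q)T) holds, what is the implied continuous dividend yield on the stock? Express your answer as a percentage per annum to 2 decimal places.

1.51%

From F = S·e^((r−q)T): (r − q) = ln(F/S)/T
ln(7067.42/6878.62) = ln(1.027447) = 0.027077
(r − q) = 0.027077 / (165/365) = 0.059898
q = r − ln(F/S)/T = 0.0750 − 0.059898 = 0.015102
q = 1.51%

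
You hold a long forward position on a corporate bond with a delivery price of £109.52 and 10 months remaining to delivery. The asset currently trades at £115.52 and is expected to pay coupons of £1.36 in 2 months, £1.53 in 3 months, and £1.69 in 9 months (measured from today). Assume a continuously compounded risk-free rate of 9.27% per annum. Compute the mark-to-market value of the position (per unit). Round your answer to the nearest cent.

PV(remaining coupons) I = 1.36·e^(−0.0927·2/12) + 1.53·e^(−0.0927·3/12) + 1.69·e^(−0.0927·9/12) = 4.4106
Current forward F = (S − I)·e^(rT) = (115.52 − 4.4106)·e^(0.0927·10/12) = 111.1094 × 1.080312 = 120.0328
Value (long) = (F − K)·e^(−rT) = (120.0328 − 109.52) × 0.925658 = 9.7313
Value = £9.73

£9.73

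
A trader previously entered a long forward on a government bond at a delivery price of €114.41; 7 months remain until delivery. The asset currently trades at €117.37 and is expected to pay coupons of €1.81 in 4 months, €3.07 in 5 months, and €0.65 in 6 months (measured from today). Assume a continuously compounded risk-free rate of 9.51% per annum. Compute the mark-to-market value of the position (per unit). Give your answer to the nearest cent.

€3.81

PV(remaining coupons) I = 1.81·e^(−0.0951·4/12) + 3.07·e^(−0.0951·5/12) + 0.65·e^(−0.0951·6/12) = 5.3241
Current forward F = (S − I)·e^(rT) = (117.37 − 5.3241)·e^(0.0951·7/12) = 112.0459 × 1.057043 = 118.4373
Value (long) = (F − K)·e^(−rT) = (118.4373 − 114.41) × 0.946036 = 3.8100
Value = €3.81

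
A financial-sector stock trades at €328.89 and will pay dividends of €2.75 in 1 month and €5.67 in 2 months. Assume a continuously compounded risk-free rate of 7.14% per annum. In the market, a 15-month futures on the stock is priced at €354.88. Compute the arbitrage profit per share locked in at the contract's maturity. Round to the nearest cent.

PV(dividends) I = 2.75·e^(−0.0714·1/12) + 5.67·e^(−0.0714·2/12) = 8.3366
Fair futures F* = (S − I)·e^(rT) = (328.89 − 8.3366)·e^0.089250 = 320.5534 × 1.093354 = 350.4783
Market €354.88 > fair 350.4783: forward overpriced → cash-and-carry (borrow at r, buy the stock and collect the dividends, short the forward).
Profit at T = |F_mkt − F*| = |354.88 − 350.4783| = €4.40 per share

€4.40 per share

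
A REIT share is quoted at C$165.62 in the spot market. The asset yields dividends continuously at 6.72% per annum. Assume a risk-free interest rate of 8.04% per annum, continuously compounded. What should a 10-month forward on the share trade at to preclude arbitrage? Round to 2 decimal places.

C$167.45

F = S·e^((r − q)T) = 165.62 · e^((0.0804 − 0.0672) × 10/12)
= 165.62 · e^0.011000 = 165.62 × 1.011061
F = C$167.45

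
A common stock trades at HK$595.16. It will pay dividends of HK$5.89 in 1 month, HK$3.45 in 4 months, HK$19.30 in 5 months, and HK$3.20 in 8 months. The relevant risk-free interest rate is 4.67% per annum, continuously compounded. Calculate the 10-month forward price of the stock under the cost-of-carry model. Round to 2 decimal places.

HK$586.24

PV(dividends) I = 5.89·e^(−0.0467·1/12) + 3.45·e^(−0.0467·4/12) + 19.30·e^(−0.0467·5/12) + 3.20·e^(−0.0467·8/12)
I = 5.8671 + 3.3967 + 18.9281 + 3.1019 = 31.2938
F = (S − I)·e^(rT) = (595.16 − 31.2938) · e^(0.0467·10/12)
= 563.8662 · e^0.038917 = 563.8662 × 1.039684 = HK$586.24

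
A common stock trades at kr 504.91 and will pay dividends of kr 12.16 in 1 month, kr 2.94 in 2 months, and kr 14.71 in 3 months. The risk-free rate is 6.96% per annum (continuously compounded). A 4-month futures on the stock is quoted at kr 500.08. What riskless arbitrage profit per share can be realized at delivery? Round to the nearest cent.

kr 13.46 per share

PV(dividends) I = 12.16·e^(−0.0696·1/12) + 2.94·e^(−0.0696·2/12) + 14.71·e^(−0.0696·3/12) = 29.4520
Fair futures F* = (S − I)·e^(rT) = (504.91 − 29.4520)·e^0.023200 = 475.4580 × 1.023471 = 486.6175
Market kr 500.08 > fair 486.6175: forward overpriced → cash-and-carry (borrow at r, buy the stock and collect the dividends, short the forward).
Profit at T = |F_mkt − F*| = |500.08 − 486.6175| = kr 13.46 per share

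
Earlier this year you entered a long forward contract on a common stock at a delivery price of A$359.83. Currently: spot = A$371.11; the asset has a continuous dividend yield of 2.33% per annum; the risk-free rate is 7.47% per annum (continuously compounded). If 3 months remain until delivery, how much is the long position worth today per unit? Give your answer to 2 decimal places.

Current fair forward for the remaining 3 months: F = S·e^((r − q)·T), (r − q) = 0.0747 − 0.0233 = 0.0514
F = 371.11 · e^(0.0514 × 3/12) = 371.11 × 1.012933 = 375.9096
Value of long forward = (F − K)·e^(−rT) = (375.9096 − 359.83) · e^(−0.0747·3/12)
= 16.0796 × 0.981498 = 15.78

A$15.78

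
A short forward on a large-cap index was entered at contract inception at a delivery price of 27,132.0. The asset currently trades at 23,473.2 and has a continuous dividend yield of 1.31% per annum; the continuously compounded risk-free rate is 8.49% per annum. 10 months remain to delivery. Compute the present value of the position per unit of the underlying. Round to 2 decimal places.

2060.40

Current fair forward for the remaining 10 months: F = S·e^((r − q)·T), (r − q) = 0.0849 − 0.0131 = 0.0718
F = 23473.2 · e^(0.0718 × 10/12) = 23473.2 × 1.06165959 = 24920.5479
Value of long forward = (F − K)·e^(−rT) = (24920.5479 − 27132.0) · e^(−0.0849·10/12)
= -2211.4521 × 0.93169479 = -2060.40
Short position value = −(long value) = 2060.40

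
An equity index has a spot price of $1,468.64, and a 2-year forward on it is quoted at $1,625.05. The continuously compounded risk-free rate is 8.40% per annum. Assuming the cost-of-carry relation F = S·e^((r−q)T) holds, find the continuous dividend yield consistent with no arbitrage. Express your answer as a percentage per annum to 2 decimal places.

3.34%

From F = S·e^((r−q)T): (r − q) = ln(F/S)/T
ln(1625.05/1468.64) = ln(1.106500) = 0.101202
(r − q) = 0.101202 / (2) = 0.050601
q = r − ln(F/S)/T = 0.0840 − 0.050601 = 0.033399
q = 3.34%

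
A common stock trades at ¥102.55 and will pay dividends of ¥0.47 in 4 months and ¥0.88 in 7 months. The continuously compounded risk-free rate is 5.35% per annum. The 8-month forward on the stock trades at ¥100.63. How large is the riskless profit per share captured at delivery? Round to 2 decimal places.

PV(dividends) I = 0.47·e^(−0.0535·4/12) + 0.88·e^(−0.0535·7/12) = 1.3147
Fair forward F* = (S − I)·e^(rT) = (102.55 − 1.3147)·e^0.035667 = 101.2353 × 1.036311 = 104.9113
Market ¥100.63 < fair 104.9113: forward underpriced → reverse cash-and-carry (short the stock, invest proceeds at r, pay the dividends, go long the forward).
Profit at T = |F_mkt − F*| = |100.63 − 104.9113| = ¥4.28 per share

¥4.28 per share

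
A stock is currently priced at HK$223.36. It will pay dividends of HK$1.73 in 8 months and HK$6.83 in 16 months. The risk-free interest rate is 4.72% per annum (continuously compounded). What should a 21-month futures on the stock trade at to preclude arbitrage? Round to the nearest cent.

HK$233.81

PV(dividends) I = 1.73·e^(−0.0472·8/12) + 6.83·e^(−0.0472·16/12)
I = 1.6764 + 6.4134 = 8.0898
F = (S − I)·e^(rT) = (223.36 − 8.0898) · e^(0.0472·21/12)
= 215.2702 · e^0.082600 = 215.2702 × 1.086107 = HK$233.81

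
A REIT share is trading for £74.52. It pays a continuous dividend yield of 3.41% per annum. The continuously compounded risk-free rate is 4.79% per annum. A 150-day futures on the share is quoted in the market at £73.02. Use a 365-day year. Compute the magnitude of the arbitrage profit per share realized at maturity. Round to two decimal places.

Fair futures: F* = S·e^(carry·T), with carry = (r − q) = 0.0479 − 0.0341 = 0.0138
F* = 74.52 · e^(0.0138 × 150/365) = 74.52 · e^0.005671 = 74.52 × 1.005687 = £74.9438
Market £73.02 < fair £74.9438: forward underpriced → reverse cash-and-carry (short spot, go long the forward).
At maturity, profit = |F_mkt − F*| = |73.02 − 74.9438| = £1.92 per share

£1.92 per share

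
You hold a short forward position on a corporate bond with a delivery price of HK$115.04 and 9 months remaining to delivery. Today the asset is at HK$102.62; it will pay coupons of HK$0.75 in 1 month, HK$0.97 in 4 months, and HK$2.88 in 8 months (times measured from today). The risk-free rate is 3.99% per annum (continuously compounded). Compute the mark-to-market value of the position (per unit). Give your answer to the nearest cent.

PV(remaining coupons) I = 0.75·e^(−0.0399·1/12) + 0.97·e^(−0.0399·4/12) + 2.88·e^(−0.0399·8/12) = 4.5091
Current forward F = (S − I)·e^(rT) = (102.62 − 4.5091)·e^(0.0399·9/12) = 98.1109 × 1.030377 = 101.0912
Value (long) = (F − K)·e^(−rT) = (101.0912 − 115.04) × 0.970518 = -13.5376
Short position value = −(long value) = HK$13.54

HK$13.54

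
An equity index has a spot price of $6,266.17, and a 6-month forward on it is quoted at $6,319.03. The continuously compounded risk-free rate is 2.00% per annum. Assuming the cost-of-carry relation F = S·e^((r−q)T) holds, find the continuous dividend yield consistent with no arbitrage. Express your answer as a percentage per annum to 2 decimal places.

From F = S·e^((r−q)T): (r − q) = ln(F/S)/T
ln(6319.03/6266.17) = ln(1.008436) = 0.008401
(r − q) = 0.008401 / (6/12) = 0.016802
q = r − ln(F/S)/T = 0.0200 − 0.016802 = 0.003198
q = 0.32%

0.32%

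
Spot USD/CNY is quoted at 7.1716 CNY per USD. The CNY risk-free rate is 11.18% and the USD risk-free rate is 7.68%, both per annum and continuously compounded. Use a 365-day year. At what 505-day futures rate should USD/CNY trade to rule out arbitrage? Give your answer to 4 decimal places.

7.5274

F = S·e^((r_CNY − r_USD)T) = 7.1716 · e^((0.1118 − 0.0768) × 505/365)
= 7.1716 · e^0.048425 = 7.1716 × 1.049617
F = 7.5274 CNY per USD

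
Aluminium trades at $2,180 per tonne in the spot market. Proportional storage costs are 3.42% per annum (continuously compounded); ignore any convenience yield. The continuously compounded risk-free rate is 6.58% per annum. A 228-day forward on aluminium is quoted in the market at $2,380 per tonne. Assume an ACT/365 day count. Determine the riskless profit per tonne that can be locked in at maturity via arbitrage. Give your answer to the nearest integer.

Fair forward: F* = S·e^(carry·T), with carry = (r + u) = 0.0658 + 0.0342 = 0.1000
F* = 2180 · e^(0.1000 × 228/365) = 2180 · e^0.062466 = 2180 × 1.064458 = $2320.5184
Market $2380 > fair $2320.5184: forward overpriced → cash-and-carry (buy spot, short the forward).
At maturity, profit = |F_mkt − F*| = |2380 − 2320.5184| = $59 per tonne

$59 per tonne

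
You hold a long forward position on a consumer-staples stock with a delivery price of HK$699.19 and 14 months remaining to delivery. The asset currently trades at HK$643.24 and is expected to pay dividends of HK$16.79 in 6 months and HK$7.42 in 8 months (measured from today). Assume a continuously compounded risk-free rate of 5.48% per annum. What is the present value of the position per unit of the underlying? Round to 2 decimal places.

PV(remaining dividends) I = 16.79·e^(−0.0548·6/12) + 7.42·e^(−0.0548·8/12) = 23.4900
Current forward F = (S − I)·e^(rT) = (643.24 − 23.4900)·e^(0.0548·14/12) = 619.7500 × 1.066021 = 660.6665
Value (long) = (F − K)·e^(−rT) = (660.6665 − 699.19) × 0.938068 = -36.1377
Value = -HK$36.14

-HK$36.14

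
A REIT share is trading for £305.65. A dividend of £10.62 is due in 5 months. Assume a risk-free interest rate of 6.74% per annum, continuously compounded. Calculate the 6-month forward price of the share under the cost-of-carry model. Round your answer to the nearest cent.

£305.45

PV(dividends) I = 10.62·e^(−0.0674·5/12)
I = 10.3259
F = (S − I)·e^(rT) = (305.65 − 10.3259) · e^(0.0674·6/12)
= 295.3241 · e^0.033700 = 295.3241 × 1.034274 = £305.45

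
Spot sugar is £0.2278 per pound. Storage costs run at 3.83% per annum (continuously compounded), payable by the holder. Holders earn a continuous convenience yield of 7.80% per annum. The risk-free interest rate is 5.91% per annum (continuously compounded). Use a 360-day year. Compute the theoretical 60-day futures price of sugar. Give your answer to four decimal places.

£0.2285 per pound

Net carry = r + u − y = 0.0591 + 0.0383 − 0.0780 = 0.0194
F = S·e^((r+u−y)T) = 0.2278 · e^(0.0194 × 60/360) = 0.2278 · e^0.003233
= 0.2278 × 1.003238 = £0.2285 per pound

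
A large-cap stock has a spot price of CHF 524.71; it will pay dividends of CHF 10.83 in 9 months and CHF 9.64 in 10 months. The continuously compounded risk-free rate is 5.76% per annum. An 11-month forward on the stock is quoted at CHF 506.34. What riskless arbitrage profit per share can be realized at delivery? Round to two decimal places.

PV(dividends) I = 10.83·e^(−0.0576·9/12) + 9.64·e^(−0.0576·10/12) = 19.5603
Fair forward F* = (S − I)·e^(rT) = (524.71 − 19.5603)·e^0.052800 = 505.1497 × 1.054219 = 532.5384
Market CHF 506.34 < fair 532.5384: forward underpriced → reverse cash-and-carry (short the stock, invest proceeds at r, pay the dividends, go long the forward).
Profit at T = |F_mkt − F*| = |506.34 − 532.5384| = CHF 26.20 per share

CHF 26.20 per share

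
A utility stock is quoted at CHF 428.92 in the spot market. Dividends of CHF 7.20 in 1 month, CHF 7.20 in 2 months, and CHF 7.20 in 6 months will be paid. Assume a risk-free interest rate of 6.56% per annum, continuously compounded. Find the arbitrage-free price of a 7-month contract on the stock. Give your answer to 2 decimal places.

PV(dividends) I = 7.20·e^(−0.0656·1/12) + 7.20·e^(−0.0656·2/12) + 7.20·e^(−0.0656·6/12)
I = 7.1607 + 7.1217 + 6.9677 = 21.2501
F = (S − I)·e^(rT) = (428.92 − 21.2501) · e^(0.0656·7/12)
= 407.6699 · e^0.038267 = 407.6699 × 1.039009 = CHF 423.57

CHF 423.57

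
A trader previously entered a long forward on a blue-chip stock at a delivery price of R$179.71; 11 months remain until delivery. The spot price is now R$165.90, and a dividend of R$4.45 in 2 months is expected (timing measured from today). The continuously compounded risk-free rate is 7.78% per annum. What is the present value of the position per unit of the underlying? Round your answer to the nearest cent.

PV(remaining dividends) I = 4.45·e^(−0.0778·2/12) = 4.3927
Current forward F = (S − I)·e^(rT) = (165.90 − 4.3927)·e^(0.0778·11/12) = 161.5073 × 1.073921 = 173.4461
Value (long) = (F − K)·e^(−rT) = (173.4461 − 179.71) × 0.931167 = -5.8327
Value = -R$5.83

-R$5.83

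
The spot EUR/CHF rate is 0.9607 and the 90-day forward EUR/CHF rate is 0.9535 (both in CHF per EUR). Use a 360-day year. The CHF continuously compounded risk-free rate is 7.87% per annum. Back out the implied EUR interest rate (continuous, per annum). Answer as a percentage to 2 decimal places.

10.88%

F = S·e^((r_CHF − r_EUR)T) ⇒ r_EUR = r_CHF − ln(F/S)/T
ln(0.9535/0.9607) = -0.007523; /(90/360) = -0.030092
r_EUR = 0.0787 + 0.030092 = 0.108792
r_EUR = 10.88%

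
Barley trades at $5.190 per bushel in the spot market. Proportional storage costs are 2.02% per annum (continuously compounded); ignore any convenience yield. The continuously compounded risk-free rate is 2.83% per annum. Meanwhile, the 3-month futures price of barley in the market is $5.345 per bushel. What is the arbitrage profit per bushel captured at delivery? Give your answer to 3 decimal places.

$0.092 per bushel

Fair futures: F* = S·e^(carry·T), with carry = (r + u) = 0.0283 + 0.0202 = 0.0485
F* = 5.190 · e^(0.0485 × 3/12) = 5.190 · e^0.012125 = 5.190 × 1.012199 = $5.2533
Market $5.345 > fair $5.2533: forward overpriced → cash-and-carry (buy spot, short the forward).
At maturity, profit = |F_mkt − F*| = |5.345 − 5.2533| = $0.092 per bushel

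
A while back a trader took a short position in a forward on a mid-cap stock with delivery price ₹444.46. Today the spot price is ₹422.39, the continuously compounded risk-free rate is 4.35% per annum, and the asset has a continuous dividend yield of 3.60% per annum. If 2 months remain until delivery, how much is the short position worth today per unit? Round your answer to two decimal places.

₹21.39

Current fair forward for the remaining 2 months: F = S·e^((r − q)·T), (r − q) = 0.0435 − 0.0360 = 0.0075
F = 422.39 · e^(0.0075 × 2/12) = 422.39 × 1.001251 = 422.9184
Value of long forward = (F − K)·e^(−rT) = (422.9184 − 444.46) · e^(−0.0435·2/12)
= -21.5416 × 0.992776 = -21.39
Short position value = −(long value) = ₹21.39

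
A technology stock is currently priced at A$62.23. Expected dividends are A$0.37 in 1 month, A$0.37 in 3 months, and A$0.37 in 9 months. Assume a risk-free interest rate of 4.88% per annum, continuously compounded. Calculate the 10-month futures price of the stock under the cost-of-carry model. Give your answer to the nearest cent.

PV(dividends) I = 0.37·e^(−0.0488·1/12) + 0.37·e^(−0.0488·3/12) + 0.37·e^(−0.0488·9/12)
I = 0.3685 + 0.3655 + 0.3567 = 1.0907
F = (S − I)·e^(rT) = (62.23 − 1.0907) · e^(0.0488·10/12)
= 61.1393 · e^0.040667 = 61.1393 × 1.041505 = A$63.68

A$63.68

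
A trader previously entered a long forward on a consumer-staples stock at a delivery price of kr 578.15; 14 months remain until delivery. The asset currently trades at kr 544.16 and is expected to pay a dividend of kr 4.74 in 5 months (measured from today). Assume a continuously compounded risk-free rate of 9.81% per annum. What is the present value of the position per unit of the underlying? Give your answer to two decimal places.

PV(remaining dividends) I = 4.74·e^(−0.0981·5/12) = 4.5502
Current forward F = (S − I)·e^(rT) = (544.16 − 4.5502)·e^(0.0981·14/12) = 539.6098 × 1.121257 = 605.0413
Value (long) = (F − K)·e^(−rT) = (605.0413 − 578.15) × 0.891857 = 23.9832
Value = kr 23.98

kr 23.98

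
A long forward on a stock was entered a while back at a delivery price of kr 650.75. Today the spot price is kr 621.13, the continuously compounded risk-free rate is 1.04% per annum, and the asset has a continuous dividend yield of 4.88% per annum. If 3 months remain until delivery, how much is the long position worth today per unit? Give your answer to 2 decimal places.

-kr 35.46

Current fair forward for the remaining 3 months: F = S·e^((r − q)·T), (r − q) = 0.0104 − 0.0488 = -0.0384
F = 621.13 · e^(-0.0384 × 3/12) = 621.13 × 0.990446 = 615.1957
Value of long forward = (F − K)·e^(−rT) = (615.1957 − 650.75) · e^(−0.0104·3/12)
= -35.5543 × 0.997403 = -35.46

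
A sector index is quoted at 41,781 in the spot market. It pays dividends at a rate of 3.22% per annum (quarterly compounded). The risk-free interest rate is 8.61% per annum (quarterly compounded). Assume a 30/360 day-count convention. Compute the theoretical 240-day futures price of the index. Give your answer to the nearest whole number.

43,287

F = S · (1+r/4)^(4T) / (1+q/4)^(4T)
= 41781 × 1.058435 / 1.021611 = 41781 × 1.036045
F = 43,287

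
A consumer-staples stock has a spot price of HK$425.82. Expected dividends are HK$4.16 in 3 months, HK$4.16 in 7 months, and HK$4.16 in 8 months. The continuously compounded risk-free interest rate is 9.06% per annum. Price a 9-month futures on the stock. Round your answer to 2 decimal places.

HK$442.99

PV(dividends) I = 4.16·e^(−0.0906·3/12) + 4.16·e^(−0.0906·7/12) + 4.16·e^(−0.0906·8/12)
I = 4.0668 + 3.9459 + 3.9162 = 11.9289
F = (S − I)·e^(rT) = (425.82 − 11.9289) · e^(0.0906·9/12)
= 413.8911 · e^0.067950 = 413.8911 × 1.070312 = HK$442.99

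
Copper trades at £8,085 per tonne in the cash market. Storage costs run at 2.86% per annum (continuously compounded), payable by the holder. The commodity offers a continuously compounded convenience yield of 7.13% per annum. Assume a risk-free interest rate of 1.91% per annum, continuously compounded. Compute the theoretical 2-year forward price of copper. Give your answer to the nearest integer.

Net carry = r + u − y = 0.0191 + 0.0286 − 0.0713 = -0.0236
F = S·e^((r+u−y)T) = 8085 · e^(-0.0236 × 2) = 8085 · e^-0.047200
= 8085 × 0.953897 = £7,712 per tonne

£7,712 per tonne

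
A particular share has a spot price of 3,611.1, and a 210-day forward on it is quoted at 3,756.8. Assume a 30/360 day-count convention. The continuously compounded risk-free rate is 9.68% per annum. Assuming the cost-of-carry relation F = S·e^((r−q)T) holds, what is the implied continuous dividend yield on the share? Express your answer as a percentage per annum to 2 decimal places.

2.90%

From F = S·e^((r−q)T): (r − q) = ln(F/S)/T
ln(3756.8/3611.1) = ln(1.040348) = 0.039555
(r − q) = 0.039555 / (210/360) = 0.067809
q = r − ln(F/S)/T = 0.0968 − 0.067809 = 0.028991
q = 2.90%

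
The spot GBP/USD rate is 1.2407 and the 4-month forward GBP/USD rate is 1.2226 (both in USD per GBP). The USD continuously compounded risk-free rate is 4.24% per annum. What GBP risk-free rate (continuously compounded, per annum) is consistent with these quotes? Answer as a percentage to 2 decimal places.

8.65%

F = S·e^((r_USD − r_GBP)T) ⇒ r_GBP = r_USD − ln(F/S)/T
ln(1.2226/1.2407) = -0.014696; /(4/12) = -0.044088
r_GBP = 0.0424 + 0.044088 = 0.086488
r_GBP = 8.65%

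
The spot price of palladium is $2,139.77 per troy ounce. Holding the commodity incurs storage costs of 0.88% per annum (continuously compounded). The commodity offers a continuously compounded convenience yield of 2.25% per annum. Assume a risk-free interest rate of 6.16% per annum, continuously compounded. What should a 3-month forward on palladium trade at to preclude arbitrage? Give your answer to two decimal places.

Net carry = r + u − y = 0.0616 + 0.0088 − 0.0225 = 0.0479
F = S·e^((r+u−y)T) = 2139.77 · e^(0.0479 × 3/12) = 2139.77 · e^0.01197500
= 2139.77 × 1.01204699 = $2,165.55 per troy ounce

$2,165.55 per troy ounce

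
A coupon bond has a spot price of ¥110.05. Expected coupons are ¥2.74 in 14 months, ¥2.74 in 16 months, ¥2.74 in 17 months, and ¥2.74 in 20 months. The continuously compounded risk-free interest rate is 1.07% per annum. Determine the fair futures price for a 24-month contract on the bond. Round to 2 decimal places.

PV(coupons) I = 2.74·e^(−0.0107·14/12) + 2.74·e^(−0.0107·16/12) + 2.74·e^(−0.0107·17/12) + 2.74·e^(−0.0107·20/12)
I = 2.7060 + 2.7012 + 2.6988 + 2.6916 = 10.7976
F = (S − I)·e^(rT) = (110.05 − 10.7976) · e^(0.0107·24/12)
= 99.2524 · e^0.021400 = 99.2524 × 1.021631 = ¥101.40

¥101.40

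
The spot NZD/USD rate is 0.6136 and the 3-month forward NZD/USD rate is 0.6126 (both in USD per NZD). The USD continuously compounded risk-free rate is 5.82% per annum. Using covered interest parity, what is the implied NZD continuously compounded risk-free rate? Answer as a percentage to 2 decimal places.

6.47%

F = S·e^((r_USD − r_NZD)T) ⇒ r_NZD = r_USD − ln(F/S)/T
ln(0.6126/0.6136) = -0.001631; /(3/12) = -0.006524
r_NZD = 0.0582 + 0.006524 = 0.064724
r_NZD = 6.47%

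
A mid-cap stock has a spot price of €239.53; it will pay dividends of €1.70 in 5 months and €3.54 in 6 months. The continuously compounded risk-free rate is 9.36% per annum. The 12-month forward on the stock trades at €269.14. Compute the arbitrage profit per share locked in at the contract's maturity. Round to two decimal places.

PV(dividends) I = 1.70·e^(−0.0936·5/12) + 3.54·e^(−0.0936·6/12) = 5.0131
Fair forward F* = (S − I)·e^(rT) = (239.53 − 5.0131)·e^0.093600 = 234.5169 × 1.098120 = 257.5277
Market €269.14 > fair 257.5277: forward overpriced → cash-and-carry (borrow at r, buy the stock and collect the dividends, short the forward).
Profit at T = |F_mkt − F*| = |269.14 − 257.5277| = €11.61 per share

€11.61 per share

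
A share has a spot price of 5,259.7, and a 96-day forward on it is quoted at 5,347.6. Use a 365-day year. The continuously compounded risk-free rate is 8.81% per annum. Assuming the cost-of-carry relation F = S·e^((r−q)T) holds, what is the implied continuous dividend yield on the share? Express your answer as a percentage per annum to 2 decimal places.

From F = S·e^((r−q)T): (r − q) = ln(F/S)/T
ln(5347.6/5259.7) = ln(1.016712) = 0.016574
(r − q) = 0.016574 / (96/365) = 0.063016
q = r − ln(F/S)/T = 0.0881 − 0.063016 = 0.025084
q = 2.51%

2.51%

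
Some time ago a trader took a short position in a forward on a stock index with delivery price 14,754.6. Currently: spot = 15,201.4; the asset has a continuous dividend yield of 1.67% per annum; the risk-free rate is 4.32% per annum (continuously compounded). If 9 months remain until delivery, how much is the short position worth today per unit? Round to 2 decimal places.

-727.98

Current fair forward for the remaining 9 months: F = S·e^((r − q)·T), (r − q) = 0.0432 − 0.0167 = 0.0265
F = 15201.4 · e^(0.0265 × 9/12) = 15201.4 × 1.02007382 = 15506.5502
Value of long forward = (F − K)·e^(−rT) = (15506.5502 − 14754.6) · e^(−0.0432·9/12)
= 751.9502 × 0.96811926 = 727.98
Short position value = −(long value) = -727.98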